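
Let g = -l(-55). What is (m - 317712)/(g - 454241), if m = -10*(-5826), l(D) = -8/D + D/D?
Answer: 7134930/12491659 ≈ 0.57118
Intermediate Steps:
l(D) = 1 - 8/D (l(D) = -8/D + 1 = 1 - 8/D)
g = -63/55 (g = -(-8 - 55)/(-55) = -(-1)*(-63)/55 = -1*63/55 = -63/55 ≈ -1.1455)
m = 58260
(m - 317712)/(g - 454241) = (58260 - 317712)/(-63/55 - 454241) = -259452/(-24983318/55) = -259452*(-55/24983318) = 7134930/12491659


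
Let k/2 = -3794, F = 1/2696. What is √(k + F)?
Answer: I*√13788184478/1348 ≈ 87.109*I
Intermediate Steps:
F = 1/2696 ≈ 0.00037092
k = -7588 (k = 2*(-3794) = -7588)
√(k + F) = √(-7588 + 1/2696) = √(-20457247/2696) = I*√13788184478/1348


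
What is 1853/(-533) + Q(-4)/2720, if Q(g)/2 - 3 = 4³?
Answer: -2484369/724880 ≈ -3.4273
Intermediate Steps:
Q(g) = 134 (Q(g) = 6 + 2*4³ = 6 + 2*64 = 6 + 128 = 134)
1853/(-533) + Q(-4)/2720 = 1853/(-533) + 134/2720 = 1853*(-1/533) + 134*(1/2720) = -1853/533 + 67/1360 = -2484369/724880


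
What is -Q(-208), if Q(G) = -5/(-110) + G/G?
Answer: -23/22 ≈ -1.0455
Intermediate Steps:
Q(G) = 23/22 (Q(G) = -5*(-1/110) + 1 = 1/22 + 1 = 23/22)
-Q(-208) = -1*23/22 = -23/22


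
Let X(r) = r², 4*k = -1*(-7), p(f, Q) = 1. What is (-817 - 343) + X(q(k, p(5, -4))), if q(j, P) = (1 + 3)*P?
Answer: -1144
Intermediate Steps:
k = 7/4 (k = (-1*(-7))/4 = (¼)*7 = 7/4 ≈ 1.7500)
q(j, P) = 4*P
(-817 - 343) + X(q(k, p(5, -4))) = (-817 - 343) + (4*1)² = -1160 + 4² = -1160 + 16 = -1144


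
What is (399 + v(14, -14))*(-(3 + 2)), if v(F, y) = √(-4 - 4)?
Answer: -1995 - 10*I*√2 ≈ -1995.0 - 14.142*I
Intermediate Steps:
v(F, y) = 2*I*√2 (v(F, y) = √(-8) = 2*I*√2)
(399 + v(14, -14))*(-(3 + 2)) = (399 + 2*I*√2)*(-(3 + 2)) = (399 + 2*I*√2)*(-1*5) = (399 + 2*I*√2)*(-5) = -1995 - 10*I*√2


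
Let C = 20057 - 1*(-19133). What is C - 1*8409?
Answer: 30781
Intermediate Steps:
C = 39190 (C = 20057 + 19133 = 39190)
C - 1*8409 = 39190 - 1*8409 = 39190 - 8409 = 30781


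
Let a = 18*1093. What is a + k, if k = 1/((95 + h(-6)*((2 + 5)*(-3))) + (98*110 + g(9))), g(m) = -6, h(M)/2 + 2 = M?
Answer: 220447171/11205 ≈ 19674.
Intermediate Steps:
a = 19674
h(M) = -4 + 2*M
k = 1/11205 (k = 1/((95 + (-4 + 2*(-6))*((2 + 5)*(-3))) + (98*110 - 6)) = 1/((95 + (-4 - 12)*(7*(-3))) + (10780 - 6)) = 1/((95 - 16*(-21)) + 10774) = 1/((95 + 336) + 10774) = 1/(431 + 10774) = 1/11205 ≈ 8.9246e-5)
a + k = 19674 + 1/11205 = 220447171/11205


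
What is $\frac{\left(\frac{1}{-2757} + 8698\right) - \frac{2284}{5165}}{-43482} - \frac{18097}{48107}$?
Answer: $- \frac{17163459301723829}{29786870573845470} \approx -0.57621$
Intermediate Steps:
$\frac{\left(\frac{1}{-2757} + 8698\right) - \frac{2284}{5165}}{-43482} - \frac{18097}{48107} = \left(\left(- \frac{1}{2757} + 8698\right) - \frac{2284}{5165}\right) \left(- \frac{1}{43482}\right) - \frac{18097}{48107} = \left(\frac{23980385}{2757} - \frac{2284}{5165}\right) \left(- \frac{1}{43482}\right) - \frac{18097}{48107} = \frac{123852391537}{14239905} \left(- \frac{1}{43482}\right) - \frac{18097}{48107} = - \frac{123852391537}{619179549210} - \frac{18097}{48107} = - \frac{17163459301723829}{29786870573845470}$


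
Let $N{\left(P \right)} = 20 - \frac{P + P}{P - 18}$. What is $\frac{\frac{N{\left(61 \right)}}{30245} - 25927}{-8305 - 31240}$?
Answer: $\frac{33718970207}{51429656575} \approx 0.65563$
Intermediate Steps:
$N{\left(P \right)} = 20 - \frac{2 P}{-18 + P}$
$\frac{\frac{N{\left(61 \right)}}{30245} - 25927}{-8305 - 31240} = \frac{\frac{18 \frac{1}{-18 + 61} \left(-20 + 61\right)}{30245} - 25927}{-8305 - 31240} = \frac{18 \cdot \frac{1}{43} \cdot 41 \cdot \frac{1}{30245} - 25927}{-39545} = \left(18 \cdot \frac{1}{43} \cdot 41 \cdot \frac{1}{30245} - 25927\right) \left(- \frac{1}{39545}\right) = \left(\frac{738}{43} \cdot \frac{1}{30245} - 25927\right) \left(- \frac{1}{39545}\right) = \left(\frac{738}{1300535} - 25927\right) \left(- \frac{1}{39545}\right) = \left(- \frac{33718970207}{1300535}\right) \left(- \frac{1}{39545}\right) = \frac{33718970207}{51429656575}$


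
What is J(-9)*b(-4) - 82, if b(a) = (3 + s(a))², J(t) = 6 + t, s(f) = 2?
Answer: -157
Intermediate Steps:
b(a) = 25 (b(a) = (3 + 2)² = 5² = 25)
J(-9)*b(-4) - 82 = (6 - 9)*25 - 82 = -3*25 - 82 = -75 - 82 = -157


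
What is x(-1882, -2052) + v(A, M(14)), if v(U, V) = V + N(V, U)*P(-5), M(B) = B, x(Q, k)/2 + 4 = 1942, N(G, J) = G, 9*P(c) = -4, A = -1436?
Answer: 34954/9 ≈ 3883.8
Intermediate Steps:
P(c) = -4/9 (P(c) = (1/9)*(-4) = -4/9)
x(Q, k) = 3876 (x(Q, k) = -8 + 2*1942 = -8 + 3884 = 3876)
v(U, V) = 5*V/9 (v(U, V) = V + V*(-4/9) = V - 4*V/9 = 5*V/9)
x(-1882, -2052) + v(A, M(14)) = 3876 + (5/9)*14 = 3876 + 70/9 = 34954/9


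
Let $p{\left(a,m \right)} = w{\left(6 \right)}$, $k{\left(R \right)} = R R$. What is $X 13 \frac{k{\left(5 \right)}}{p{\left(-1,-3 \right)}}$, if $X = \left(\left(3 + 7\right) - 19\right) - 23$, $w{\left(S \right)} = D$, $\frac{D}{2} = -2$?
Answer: $2600$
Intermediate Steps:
$k{\left(R \right)} = R^{2}$
$D = -4$ ($D = 2 \left(-2\right) = -4$)
$w{\left(S \right)} = -4$
$p{\left(a,m \right)} = -4$
$X = -32$ ($X = \left(10 - 19\right) - 23 = -9 - 23 = -32$)
$X 13 \frac{k{\left(5 \right)}}{p{\left(-1,-3 \right)}} = \left(-32\right) 13 \frac{5^{2}}{-4} = - 416 \cdot 25 \left(- \frac{1}{4}\right) = \left(-416\right) \left(- \frac{25}{4}\right) = 2600$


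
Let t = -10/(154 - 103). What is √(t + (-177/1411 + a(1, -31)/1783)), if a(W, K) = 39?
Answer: 2*I*√4267276725966/7547439 ≈ 0.5474*I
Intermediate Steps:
t = -10/51 ≈ -0.19608
√(t + (-177/1411 + a(1, -31)/1783)) = √(-10/51 + (-177/1411 + 39/1783)) = √(-10/51 - 260562/2515813) = √(-2261576/7547439) = 2*I*√4267276725966/7547439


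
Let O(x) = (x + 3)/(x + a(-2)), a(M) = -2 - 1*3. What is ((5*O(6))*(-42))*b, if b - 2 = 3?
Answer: -9450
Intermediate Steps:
b = 5 (b = 2 + 3 = 5)
a(M) = -5 (a(M) = -2 - 3 = -5)
O(x) = (3 + x)/(-5 + x) (O(x) = (x + 3)/(x - 5) = (3 + x)/(-5 + x))
((5*O(6))*(-42))*b = ((5*((3 + 6)/(-5 + 6)))*(-42))*5 = ((5*(9/1))*(-42))*5 = ((5*(1*9))*(-42))*5 = ((5*9)*(-42))*5 = (45*(-42))*5 = -1890*5 = -9450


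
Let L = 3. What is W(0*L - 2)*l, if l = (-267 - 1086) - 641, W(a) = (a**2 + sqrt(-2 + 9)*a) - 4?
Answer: 3988*sqrt(7) ≈ 10551.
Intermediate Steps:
W(a) = -4 + a**2 + a*sqrt(7) (W(a) = (a**2 + sqrt(7)*a) - 4 = (a**2 + a*sqrt(7)) - 4 = -4 + a**2 + a*sqrt(7))
l = -1994 (l = -1353 - 641 = -1994)
W(0*L - 2)*l = (-4 + (0*3 - 2)**2 + (0*3 - 2)*sqrt(7))*(-1994) = (-4 + (0 - 2)**2 + (0 - 2)*sqrt(7))*(-1994) = (-4 + (-2)**2 - 2*sqrt(7))*(-1994) = (-4 + 4 - 2*sqrt(7))*(-1994) = -2*sqrt(7)*(-1994) = 3988*sqrt(7)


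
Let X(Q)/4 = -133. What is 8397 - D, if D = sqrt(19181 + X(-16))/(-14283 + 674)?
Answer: 8397 + sqrt(18649)/13609 ≈ 8397.0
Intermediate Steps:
X(Q) = -532 (X(Q) = 4*(-133) = -532)
D = -sqrt(18649)/13609 (D = sqrt(19181 - 532)/(-14283 + 674) = sqrt(18649)/(-13609) = sqrt(18649)*(-1/13609) = -sqrt(18649)/13609 ≈ -0.010035)
8397 - D = 8397 - (-1)*sqrt(18649)/13609 = 8397 + sqrt(18649)/13609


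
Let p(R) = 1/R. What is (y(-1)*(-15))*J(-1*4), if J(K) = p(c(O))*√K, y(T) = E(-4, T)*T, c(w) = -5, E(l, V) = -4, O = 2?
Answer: 24*I ≈ 24.0*I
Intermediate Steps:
y(T) = -4*T
J(K) = -√K/5 (J(K) = √K/(-5) = -√K/5)
(y(-1)*(-15))*J(-1*4) = (-4*(-1)*(-15))*(-2*I/5) = (4*(-15))*(-2*I/5) = -(-12)*2*I = -(-24)*I = 24*I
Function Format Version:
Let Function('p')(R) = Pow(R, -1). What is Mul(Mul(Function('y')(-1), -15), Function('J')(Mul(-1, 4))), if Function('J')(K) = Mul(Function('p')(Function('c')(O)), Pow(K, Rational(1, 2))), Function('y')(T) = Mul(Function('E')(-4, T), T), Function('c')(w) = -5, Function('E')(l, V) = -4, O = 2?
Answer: Mul(24, I) ≈ Mul(24.000, I)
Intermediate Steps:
Function('y')(T) = Mul(-4, T)
Function('J')(K) = Mul(Rational(-1, 5), Pow(K, Rational(1, 2))) (Function('J')(K) = Mul(Pow(-5, -1), Pow(K, Rational(1, 2))) = Mul(Rational(-1, 5), Pow(K, Rational(1, 2))))
Mul(Mul(Function('y')(-1), -15), Function('J')(Mul(-1, 4))) = Mul(Mul(Mul(-4, -1), -15), Mul(Rational(-1, 5), Pow(Mul(-1, 4), Rational(1, 2)))) = Mul(Mul(4, -15), Mul(Rational(-1, 5), Pow(-4, Rational(1, 2)))) = Mul(-60, Mul(Rational(-1, 5), Mul(2, I))) = Mul(-60, Mul(Rational(-2, 5), I)) = Mul(24, I)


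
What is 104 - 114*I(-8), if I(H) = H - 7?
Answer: 1814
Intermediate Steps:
I(H) = -7 + H
104 - 114*I(-8) = 104 - 114*(-7 - 8) = 104 - 114*(-15) = 104 + 1710 = 1814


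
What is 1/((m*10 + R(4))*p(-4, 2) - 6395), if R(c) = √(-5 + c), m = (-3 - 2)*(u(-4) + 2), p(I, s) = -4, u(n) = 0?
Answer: -5995/35940041 + 4*I/35940041 ≈ -0.00016681 + 1.113e-7*I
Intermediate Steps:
m = -10 (m = (-3 - 2)*(0 + 2) = -5*2 = -10)
1/((m*10 + R(4))*p(-4, 2) - 6395) = 1/((-10*10 + √(-5 + 4))*(-4) - 6395) = 1/((-100 + √(-1))*(-4) - 6395) = 1/((-100 + I)*(-4) - 6395) = 1/((400 - 4*I) - 6395) = 1/(-5995 - 4*I) = (-5995 + 4*I)/35940041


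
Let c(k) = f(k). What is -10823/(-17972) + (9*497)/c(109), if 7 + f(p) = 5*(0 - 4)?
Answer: -8899615/53916 ≈ -165.06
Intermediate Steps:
f(p) = -27 (f(p) = -7 + 5*(0 - 4) = -7 + 5*(-4) = -7 - 20 = -27)
c(k) = -27
-10823/(-17972) + (9*497)/c(109) = -10823/(-17972) + (9*497)/(-27) = -10823*(-1/17972) + 4473*(-1/27) = 10823/17972 - 497/3 = -8899615/53916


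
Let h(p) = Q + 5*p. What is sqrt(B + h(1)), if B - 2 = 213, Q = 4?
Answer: 4*sqrt(14) ≈ 14.967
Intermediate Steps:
h(p) = 4 + 5*p
B = 215 (B = 2 + 213 = 215)
sqrt(B + h(1)) = sqrt(215 + (4 + 5*1)) = sqrt(215 + (4 + 5)) = sqrt(215 + 9) = sqrt(224) = 4*sqrt(14)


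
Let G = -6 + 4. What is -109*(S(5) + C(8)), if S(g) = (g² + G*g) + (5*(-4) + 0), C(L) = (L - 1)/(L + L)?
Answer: 7957/16 ≈ 497.31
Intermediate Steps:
C(L) = (-1 + L)/(2*L) (C(L) = (-1 + L)/((2*L)) = (-1 + L)*(1/(2*L)) = (-1 + L)/(2*L))
G = -2
S(g) = -20 + g² - 2*g (S(g) = (g² - 2*g) + (5*(-4) + 0) = (g² - 2*g) + (-20 + 0) = (g² - 2*g) - 20 = -20 + g² - 2*g)
-109*(S(5) + C(8)) = -109*((-20 + 5² - 2*5) + (½)*(-1 + 8)/8) = -109*((-20 + 25 - 10) + (½)*(⅛)*7) = -109*(-5 + 7/16) = -109*(-73/16) = 7957/16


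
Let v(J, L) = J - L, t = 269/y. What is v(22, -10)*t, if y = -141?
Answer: -8608/141 ≈ -61.050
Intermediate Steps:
t = -269/141 (t = 269/(-141) = 269*(-1/141) = -269/141 ≈ -1.9078)
v(22, -10)*t = (22 - 1*(-10))*(-269/141) = (22 + 10)*(-269/141) = 32*(-269/141) = -8608/141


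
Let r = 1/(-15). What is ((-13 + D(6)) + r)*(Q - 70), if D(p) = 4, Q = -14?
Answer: 3808/5 ≈ 761.60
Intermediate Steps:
r = -1/15 ≈ -0.066667
((-13 + D(6)) + r)*(Q - 70) = ((-13 + 4) - 1/15)*(-14 - 70) = (-9 - 1/15)*(-84) = -136/15*(-84) = 3808/5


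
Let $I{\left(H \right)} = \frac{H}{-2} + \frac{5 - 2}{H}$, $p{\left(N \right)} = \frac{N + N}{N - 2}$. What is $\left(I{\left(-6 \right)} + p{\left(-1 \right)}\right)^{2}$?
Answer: $\frac{361}{36} \approx 10.028$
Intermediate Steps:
$p{\left(N \right)} = \frac{2 N}{-2 + N}$
$I{\left(H \right)} = \frac{3}{H} - \frac{H}{2}$ ($I{\left(H \right)} = H \left(- \frac{1}{2}\right) + \frac{3}{H} = - \frac{H}{2} + \frac{3}{H} = \frac{3}{H} - \frac{H}{2}$)
$\left(I{\left(-6 \right)} + p{\left(-1 \right)}\right)^{2} = \left(\left(\frac{3}{-6} - -3\right) + 2 \left(-1\right) \frac{1}{-2 - 1}\right)^{2} = \left(\left(3 \left(- \frac{1}{6}\right) + 3\right) + 2 \left(-1\right) \frac{1}{-3}\right)^{2} = \left(\left(- \frac{1}{2} + 3\right) + 2 \left(-1\right) \left(- \frac{1}{3}\right)\right)^{2} = \left(\frac{5}{2} + \frac{2}{3}\right)^{2} = \left(\frac{19}{6}\right)^{2} = \frac{361}{36}$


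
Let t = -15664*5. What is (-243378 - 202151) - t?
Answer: -367209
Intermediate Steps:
t = -78320
(-243378 - 202151) - t = (-243378 - 202151) - 1*(-78320) = -445529 + 78320 = -367209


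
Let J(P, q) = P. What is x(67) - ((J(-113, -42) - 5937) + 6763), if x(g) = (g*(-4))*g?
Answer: -18669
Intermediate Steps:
x(g) = -4*g² (x(g) = (-4*g)*g = -4*g²)
x(67) - ((J(-113, -42) - 5937) + 6763) = -4*67² - ((-113 - 5937) + 6763) = -4*4489 - (-6050 + 6763) = -17956 - 1*713 = -17956 - 713 = -18669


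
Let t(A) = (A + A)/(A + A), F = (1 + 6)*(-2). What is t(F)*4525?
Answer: 4525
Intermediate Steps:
F = -14 (F = 7*(-2) = -14)
t(A) = 1 (t(A) = (2*A)/((2*A)) = (2*A)*(1/(2*A)) = 1)
t(F)*4525 = 1*4525 = 4525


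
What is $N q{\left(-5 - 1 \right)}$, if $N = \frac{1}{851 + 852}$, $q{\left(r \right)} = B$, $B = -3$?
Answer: $- \frac{3}{1703} \approx -0.0017616$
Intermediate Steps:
$q{\left(r \right)} = -3$
$N = \frac{1}{1703} \approx 0.0005872$
$N q{\left(-5 - 1 \right)} = \frac{1}{1703} \left(-3\right) = - \frac{3}{1703}$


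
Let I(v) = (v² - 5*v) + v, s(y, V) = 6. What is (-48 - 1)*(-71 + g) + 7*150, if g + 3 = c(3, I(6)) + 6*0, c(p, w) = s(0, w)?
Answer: 4382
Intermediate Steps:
I(v) = v² - 4*v
c(p, w) = 6
g = 3 (g = -3 + (6 + 6*0) = -3 + (6 + 0) = -3 + 6 = 3)
(-48 - 1)*(-71 + g) + 7*150 = (-48 - 1)*(-71 + 3) + 7*150 = -49*(-68) + 1050 = 3332 + 1050 = 4382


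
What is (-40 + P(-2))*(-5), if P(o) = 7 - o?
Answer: 155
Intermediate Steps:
(-40 + P(-2))*(-5) = (-40 + (7 - 1*(-2)))*(-5) = (-40 + (7 + 2))*(-5) = (-40 + 9)*(-5) = -31*(-5) = 155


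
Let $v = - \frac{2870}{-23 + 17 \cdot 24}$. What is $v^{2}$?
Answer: $\frac{6724}{121} \approx 55.57$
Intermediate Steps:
$v = - \frac{82}{11}$ ($v = - \frac{2870}{-23 + 408} = - \frac{2870}{385} = \left(-2870\right) \frac{1}{385} = - \frac{82}{11} \approx -7.4545$)
$v^{2} = \left(- \frac{82}{11}\right)^{2} = \frac{6724}{121}$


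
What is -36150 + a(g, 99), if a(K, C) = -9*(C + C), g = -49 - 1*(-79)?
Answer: -37932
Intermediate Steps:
g = 30 (g = -49 + 79 = 30)
a(K, C) = -18*C
-36150 + a(g, 99) = -36150 - 18*99 = -36150 - 1782 = -37932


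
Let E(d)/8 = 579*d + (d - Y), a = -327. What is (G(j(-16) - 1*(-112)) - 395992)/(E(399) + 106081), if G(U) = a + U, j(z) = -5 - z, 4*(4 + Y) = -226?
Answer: -396196/1957925 ≈ -0.20236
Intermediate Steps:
Y = -121/2 (Y = -4 + (¼)*(-226) = -4 - 113/2 = -121/2 ≈ -60.500)
E(d) = 484 + 4640*d (E(d) = 8*(579*d + (d - 1*(-121/2))) = 8*(579*d + (d + 121/2)) = 8*(579*d + (121/2 + d)) = 8*(121/2 + 580*d) = 484 + 4640*d)
G(U) = -327 + U
(G(j(-16) - 1*(-112)) - 395992)/(E(399) + 106081) = ((-327 + ((-5 - 1*(-16)) - 1*(-112))) - 395992)/((484 + 4640*399) + 106081) = ((-327 + ((-5 + 16) + 112)) - 395992)/((484 + 1851360) + 106081) = ((-327 + (11 + 112)) - 395992)/(1851844 + 106081) = ((-327 + 123) - 395992)/1957925 = (-204 - 395992)*(1/1957925) = -396196*1/1957925 = -396196/1957925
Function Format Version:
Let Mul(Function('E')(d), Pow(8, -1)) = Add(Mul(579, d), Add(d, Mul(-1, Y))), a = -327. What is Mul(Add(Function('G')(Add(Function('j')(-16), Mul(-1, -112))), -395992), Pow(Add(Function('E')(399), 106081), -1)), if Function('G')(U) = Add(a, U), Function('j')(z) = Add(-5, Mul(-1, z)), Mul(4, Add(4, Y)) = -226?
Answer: Rational(-396196, 1957925) ≈ -0.20236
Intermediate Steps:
Y = Rational(-121, 2) (Y = Add(-4, Mul(Rational(1, 4), -226)) = Add(-4, Rational(-113, 2)) = Rational(-121, 2) ≈ -60.500)
Function('E')(d) = Add(484, Mul(4640, d)) (Function('E')(d) = Mul(8, Add(Mul(579, d), Add(d, Mul(-1, Rational(-121, 2))))) = Mul(8, Add(Mul(579, d), Add(d, Rational(121, 2)))) = Mul(8, Add(Mul(579, d), Add(Rational(121, 2), d))) = Mul(8, Add(Rational(121, 2), Mul(580, d))) = Add(484, Mul(4640, d)))
Function('G')(U) = Add(-327, U)
Mul(Add(Function('G')(Add(Function('j')(-16), Mul(-1, -112))), -395992), Pow(Add(Function('E')(399), 106081), -1)) = Mul(Add(Add(-327, Add(Add(-5, Mul(-1, -16)), Mul(-1, -112))), -395992), Pow(Add(Add(484, Mul(4640, 399)), 106081), -1)) = Mul(Add(Add(-327, Add(Add(-5, 16), 112)), -395992), Pow(Add(Add(484, 1851360), 106081), -1)) = Mul(Add(Add(-327, Add(11, 112)), -395992), Pow(Add(1851844, 106081), -1)) = Mul(Add(Add(-327, 123), -395992), Pow(1957925, -1)) = Mul(Add(-204, -395992), Rational(1, 1957925)) = Mul(-396196, Rational(1, 1957925)) = Rational(-396196, 1957925)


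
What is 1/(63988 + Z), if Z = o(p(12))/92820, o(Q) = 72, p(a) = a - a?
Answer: 7735/494947186 ≈ 1.5628e-5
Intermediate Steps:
p(a) = 0
Z = 6/7735 (Z = 72/92820 = 72*(1/92820) = 6/7735 ≈ 0.00077569)
1/(63988 + Z) = 1/(63988 + 6/7735) = 1/(494947186/7735) = 7735/494947186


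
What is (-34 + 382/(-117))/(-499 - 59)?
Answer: 2180/32643 ≈ 0.066783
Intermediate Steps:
(-34 + 382/(-117))/(-499 - 59) = (-34 + 382*(-1/117))/(-558) = (-34 - 382/117)*(-1/558) = -4360/117*(-1/558) = 2180/32643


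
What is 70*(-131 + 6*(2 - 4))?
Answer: -10010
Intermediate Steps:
70*(-131 + 6*(2 - 4)) = 70*(-131 + 6*(-2)) = 70*(-131 - 12) = 70*(-143) = -10010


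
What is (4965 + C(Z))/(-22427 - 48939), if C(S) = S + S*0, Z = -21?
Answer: -2472/35683 ≈ -0.069277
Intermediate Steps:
C(S) = S (C(S) = S + 0 = S)
(4965 + C(Z))/(-22427 - 48939) = (4965 - 21)/(-22427 - 48939) = 4944/(-71366) = 4944*(-1/71366) = -2472/35683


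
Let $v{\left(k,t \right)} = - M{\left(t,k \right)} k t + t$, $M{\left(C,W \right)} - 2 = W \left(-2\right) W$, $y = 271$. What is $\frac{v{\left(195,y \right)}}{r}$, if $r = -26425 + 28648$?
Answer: $\frac{4018756831}{2223} \approx 1.8078 \cdot 10^{6}$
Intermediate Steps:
$M{\left(C,W \right)} = 2 - 2 W^{2}$ ($M{\left(C,W \right)} = 2 + W \left(-2\right) W = 2 + - 2 W W = 2 - 2 W^{2}$)
$v{\left(k,t \right)} = t + k t \left(-2 + 2 k^{2}\right)$ ($v{\left(k,t \right)} = - (2 - 2 k^{2}) k t + t = \left(-2 + 2 k^{2}\right) k t + t = k \left(-2 + 2 k^{2}\right) t + t = k t \left(-2 + 2 k^{2}\right) + t = t + k t \left(-2 + 2 k^{2}\right)$)
$r = 2223$
$\frac{v{\left(195,y \right)}}{r} = \frac{271 \left(1 - 390 + 2 \cdot 195^{3}\right)}{2223} = 271 \left(1 - 390 + 2 \cdot 7414875\right) \frac{1}{2223} = 271 \left(1 - 390 + 14829750\right) \frac{1}{2223} = 271 \cdot 14829361 \cdot \frac{1}{2223} = 4018756831 \cdot \frac{1}{2223} = \frac{4018756831}{2223}$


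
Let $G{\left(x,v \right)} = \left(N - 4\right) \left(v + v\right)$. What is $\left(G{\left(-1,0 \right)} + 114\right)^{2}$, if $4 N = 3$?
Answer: $12996$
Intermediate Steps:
$N = \frac{3}{4}$ ($N = \frac{1}{4} \cdot 3 = \frac{3}{4} \approx 0.75$)
$G{\left(x,v \right)} = - \frac{13 v}{2}$ ($G{\left(x,v \right)} = \left(\frac{3}{4} - 4\right) \left(v + v\right) = - \frac{13 \cdot 2 v}{4} = - \frac{13 v}{2}$)
$\left(G{\left(-1,0 \right)} + 114\right)^{2} = \left(\left(- \frac{13}{2}\right) 0 + 114\right)^{2} = \left(0 + 114\right)^{2} = 114^{2} = 12996$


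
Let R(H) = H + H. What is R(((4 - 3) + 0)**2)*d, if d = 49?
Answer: 98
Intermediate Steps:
R(H) = 2*H
R(((4 - 3) + 0)**2)*d = (2*((4 - 3) + 0)**2)*49 = (2*(1 + 0)**2)*49 = (2*1**2)*49 = (2*1)*49 = 2*49 = 98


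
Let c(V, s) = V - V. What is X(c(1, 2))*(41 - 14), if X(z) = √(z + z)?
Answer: 0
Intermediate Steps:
c(V, s) = 0
X(z) = √2*√z (X(z) = √(2*z) = √2*√z)
X(c(1, 2))*(41 - 14) = (√2*√0)*(41 - 14) = (√2*0)*27 = 0*27 = 0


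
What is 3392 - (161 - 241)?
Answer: 3472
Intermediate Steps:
3392 - (161 - 241) = 3392 - 1*(-80) = 3392 + 80 = 3472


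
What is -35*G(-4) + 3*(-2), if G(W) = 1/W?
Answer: 11/4 ≈ 2.7500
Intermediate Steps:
-35*G(-4) + 3*(-2) = -35/(-4) + 3*(-2) = -35*(-¼) - 6 = 35/4 - 6 = 11/4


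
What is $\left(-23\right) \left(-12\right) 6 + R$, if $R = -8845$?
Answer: $-7189$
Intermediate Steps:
$\left(-23\right) \left(-12\right) 6 + R = \left(-23\right) \left(-12\right) 6 - 8845 = 276 \cdot 6 - 8845 = 1656 - 8845 = -7189$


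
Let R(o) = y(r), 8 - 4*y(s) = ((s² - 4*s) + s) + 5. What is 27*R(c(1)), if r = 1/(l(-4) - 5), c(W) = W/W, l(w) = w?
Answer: 215/12 ≈ 17.917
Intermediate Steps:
c(W) = 1
r = -⅑ (r = 1/(-4 - 5) = 1/(-9) = -⅑ ≈ -0.11111)
y(s) = ¾ - s²/4 + 3*s/4 (y(s) = 2 - (((s² - 4*s) + s) + 5)/4 = 2 - ((s² - 3*s) + 5)/4 = 2 - (5 + s² - 3*s)/4 = 2 + (-5/4 - s²/4 + 3*s/4) = ¾ - s²/4 + 3*s/4)
R(o) = 215/324 (R(o) = ¾ - (-⅑)²/4 + (¾)*(-⅑) = ¾ - ¼*1/81 - 1/12 = ¾ - 1/324 - 1/12 = 215/324)
27*R(c(1)) = 27*(215/324) = 215/12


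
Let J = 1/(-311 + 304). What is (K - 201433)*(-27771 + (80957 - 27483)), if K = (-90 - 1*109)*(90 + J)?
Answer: -39459297006/7 ≈ -5.6370e+9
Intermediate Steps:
J = -⅐ (J = 1/(-7) = -⅐ ≈ -0.14286)
K = -125171/7 (K = (-90 - 1*109)*(90 - ⅐) = (-90 - 109)*(629/7) = -199*629/7 = -125171/7 ≈ -17882.)
(K - 201433)*(-27771 + (80957 - 27483)) = (-125171/7 - 201433)*(-27771 + (80957 - 27483)) = -1535202*(-27771 + 53474)/7 = -1535202/7*25703 = -39459297006/7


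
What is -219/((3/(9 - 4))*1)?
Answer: -365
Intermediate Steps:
-219/((3/(9 - 4))*1) = -219/((3/5)*1) = -219/3/5 = -219*5/3 = -365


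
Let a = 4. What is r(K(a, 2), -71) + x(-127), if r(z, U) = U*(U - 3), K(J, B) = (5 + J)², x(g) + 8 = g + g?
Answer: 4992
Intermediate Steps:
x(g) = -8 + 2*g (x(g) = -8 + (g + g) = -8 + 2*g)
r(z, U) = U*(-3 + U)
r(K(a, 2), -71) + x(-127) = -71*(-3 - 71) + (-8 + 2*(-127)) = -71*(-74) + (-8 - 254) = 5254 - 262 = 4992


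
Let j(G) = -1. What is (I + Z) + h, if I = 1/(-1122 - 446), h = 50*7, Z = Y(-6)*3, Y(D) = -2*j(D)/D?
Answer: 547231/1568 ≈ 349.00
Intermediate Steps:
Y(D) = 2/D (Y(D) = -(-2)/D = 2/D)
Z = -1 (Z = (2/(-6))*3 = (2*(-1/6))*3 = -1/3*3 = -1)
h = 350
I = -1/1568 (I = 1/(-1568) = -1/1568 ≈ -0.00063775)
(I + Z) + h = (-1/1568 - 1) + 350 = -1569/1568 + 350 = 547231/1568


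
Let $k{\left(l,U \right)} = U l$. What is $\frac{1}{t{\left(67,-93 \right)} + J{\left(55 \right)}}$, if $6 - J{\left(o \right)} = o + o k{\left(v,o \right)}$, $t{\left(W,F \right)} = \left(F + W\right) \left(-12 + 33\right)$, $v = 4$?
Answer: $- \frac{1}{12695} \approx -7.8771 \cdot 10^{-5}$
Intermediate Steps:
$t{\left(W,F \right)} = 21 F + 21 W$ ($t{\left(W,F \right)} = \left(F + W\right) 21 = 21 F + 21 W$)
$J{\left(o \right)} = 6 - o - 4 o^{2}$ ($J{\left(o \right)} = 6 - \left(o + o o 4\right) = 6 - \left(o + o 4 o\right) = 6 - \left(o + 4 o^{2}\right) = 6 - o - 4 o^{2}$)
$\frac{1}{t{\left(67,-93 \right)} + J{\left(55 \right)}} = \frac{1}{\left(21 \left(-93\right) + 21 \cdot 67\right) - \left(49 + 12100\right)} = \frac{1}{\left(-1953 + 1407\right) - 12149} = \frac{1}{-546 - 12149} = \frac{1}{-12695} = - \frac{1}{12695}$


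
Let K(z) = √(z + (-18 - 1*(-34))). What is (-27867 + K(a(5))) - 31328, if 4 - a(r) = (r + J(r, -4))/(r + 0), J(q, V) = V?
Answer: -59195 + 3*√55/5 ≈ -59191.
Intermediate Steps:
a(r) = 4 - (-4 + r)/r (a(r) = 4 - (r - 4)/(r + 0) = 4 - (-4 + r)/r)
K(z) = √(16 + z) (K(z) = √(z + (-18 + 34)) = √(z + 16) = √(16 + z))
(-27867 + K(a(5))) - 31328 = (-27867 + √(16 + (3 + 4/5))) - 31328 = (-27867 + √(16 + (3 + 4*(⅕)))) - 31328 = (-27867 + √(16 + (3 + ⅘))) - 31328 = (-27867 + √(16 + 19/5)) - 31328 = (-27867 + √(99/5)) - 31328 = (-27867 + 3*√55/5) - 31328 = -59195 + 3*√55/5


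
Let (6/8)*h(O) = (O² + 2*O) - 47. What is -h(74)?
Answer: -7436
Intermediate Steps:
h(O) = -188/3 + 4*O²/3 + 8*O/3 (h(O) = 4*((O² + 2*O) - 47)/3 = 4*(-47 + O² + 2*O)/3 = -188/3 + 4*O²/3 + 8*O/3)
-h(74) = -(-188/3 + (4/3)*74² + (8/3)*74) = -(-188/3 + (4/3)*5476 + 592/3) = -(-188/3 + 21904/3 + 592/3) = -1*7436 = -7436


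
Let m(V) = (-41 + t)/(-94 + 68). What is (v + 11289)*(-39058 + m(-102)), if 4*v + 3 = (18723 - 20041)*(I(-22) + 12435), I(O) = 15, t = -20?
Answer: 16616720889309/104 ≈ 1.5978e+11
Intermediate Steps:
m(V) = 61/26 (m(V) = (-41 - 20)/(-94 + 68) = -61/(-26) = -61*(-1/26) = 61/26)
v = -16409103/4 (v = -3/4 + ((18723 - 20041)*(15 + 12435))/4 = -3/4 + (-1318*12450)/4 = -3/4 + (1/4)*(-16409100) = -3/4 - 4102275 = -16409103/4 ≈ -4.1023e+6)
(v + 11289)*(-39058 + m(-102)) = (-16409103/4 + 11289)*(-39058 + 61/26) = -16363947/4*(-1015447/26) = 16616720889309/104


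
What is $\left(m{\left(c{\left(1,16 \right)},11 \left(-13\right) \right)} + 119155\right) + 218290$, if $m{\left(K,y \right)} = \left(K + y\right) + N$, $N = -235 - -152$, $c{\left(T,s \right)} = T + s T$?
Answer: $337236$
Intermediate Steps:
$c{\left(T,s \right)} = T + T s$
$N = -83$ ($N = -235 + 152 = -83$)
$m{\left(K,y \right)} = -83 + K + y$ ($m{\left(K,y \right)} = \left(K + y\right) - 83 = -83 + K + y$)
$\left(m{\left(c{\left(1,16 \right)},11 \left(-13\right) \right)} + 119155\right) + 218290 = \left(\left(-83 + 1 \left(1 + 16\right) + 11 \left(-13\right)\right) + 119155\right) + 218290 = \left(\left(-83 + 1 \cdot 17 - 143\right) + 119155\right) + 218290 = \left(\left(-83 + 17 - 143\right) + 119155\right) + 218290 = \left(-209 + 119155\right) + 218290 = 118946 + 218290 = 337236$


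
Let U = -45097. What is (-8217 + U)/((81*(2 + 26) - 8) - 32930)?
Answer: 26657/15335 ≈ 1.7383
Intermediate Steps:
(-8217 + U)/((81*(2 + 26) - 8) - 32930) = (-8217 - 45097)/((81*(2 + 26) - 8) - 32930) = -53314/((81*28 - 8) - 32930) = -53314/((2268 - 8) - 32930) = -53314/(2260 - 32930) = -53314/(-30670) = -53314*(-1/30670) = 26657/15335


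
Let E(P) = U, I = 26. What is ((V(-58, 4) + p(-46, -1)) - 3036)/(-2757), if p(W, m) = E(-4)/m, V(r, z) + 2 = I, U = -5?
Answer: 3007/2757 ≈ 1.0907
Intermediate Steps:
E(P) = -5
V(r, z) = 24 (V(r, z) = -2 + 26 = 24)
p(W, m) = -5/m
((V(-58, 4) + p(-46, -1)) - 3036)/(-2757) = ((24 - 5/(-1)) - 3036)/(-2757) = ((24 - 5*(-1)) - 3036)*(-1/2757) = ((24 + 5) - 3036)*(-1/2757) = (29 - 3036)*(-1/2757) = -3007*(-1/2757) = 3007/2757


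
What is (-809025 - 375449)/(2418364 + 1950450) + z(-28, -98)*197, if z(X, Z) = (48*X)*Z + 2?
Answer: 56680245176569/2184407 ≈ 2.5948e+7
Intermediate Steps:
z(X, Z) = 2 + 48*X*Z (z(X, Z) = 48*X*Z + 2 = 2 + 48*X*Z)
(-809025 - 375449)/(2418364 + 1950450) + z(-28, -98)*197 = (-809025 - 375449)/(2418364 + 1950450) + (2 + 48*(-28)*(-98))*197 = -1184474/4368814 + (2 + 131712)*197 = -1184474*1/4368814 + 131714*197 = -592237/2184407 + 25947658 = 56680245176569/2184407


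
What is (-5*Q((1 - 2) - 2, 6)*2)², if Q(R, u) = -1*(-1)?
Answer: 100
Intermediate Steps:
Q(R, u) = 1
(-5*Q((1 - 2) - 2, 6)*2)² = (-5*1*2)² = (-5*2)² = (-10)² = 100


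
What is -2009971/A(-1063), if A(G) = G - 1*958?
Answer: 2009971/2021 ≈ 994.54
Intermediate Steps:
A(G) = -958 + G (A(G) = G - 958 = -958 + G)
-2009971/A(-1063) = -2009971/(-958 - 1063) = -2009971/(-2021) = -2009971*(-1/2021) = 2009971/2021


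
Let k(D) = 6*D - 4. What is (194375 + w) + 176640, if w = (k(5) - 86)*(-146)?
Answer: 379775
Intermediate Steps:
k(D) = -4 + 6*D
w = 8760 (w = ((-4 + 6*5) - 86)*(-146) = ((-4 + 30) - 86)*(-146) = (26 - 86)*(-146) = -60*(-146) = 8760)
(194375 + w) + 176640 = (194375 + 8760) + 176640 = 203135 + 176640 = 379775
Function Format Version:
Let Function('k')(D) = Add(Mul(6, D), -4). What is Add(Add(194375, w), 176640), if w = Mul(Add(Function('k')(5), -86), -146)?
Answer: 379775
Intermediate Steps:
Function('k')(D) = Add(-4, Mul(6, D))
w = 8760 (w = Mul(Add(Add(-4, Mul(6, 5)), -86), -146) = Mul(Add(Add(-4, 30), -86), -146) = Mul(Add(26, -86), -146) = Mul(-60, -146) = 8760)
Add(Add(194375, w), 176640) = Add(Add(194375, 8760), 176640) = Add(203135, 176640) = 379775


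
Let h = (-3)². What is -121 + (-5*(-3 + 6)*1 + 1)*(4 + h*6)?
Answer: -933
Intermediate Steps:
h = 9
-121 + (-5*(-3 + 6)*1 + 1)*(4 + h*6) = -121 + (-5*(-3 + 6)*1 + 1)*(4 + 9*6) = -121 + (-5*3*1 + 1)*(4 + 54) = -121 + (-15*1 + 1)*58 = -121 + (-15 + 1)*58 = -121 - 14*58 = -121 - 812 = -933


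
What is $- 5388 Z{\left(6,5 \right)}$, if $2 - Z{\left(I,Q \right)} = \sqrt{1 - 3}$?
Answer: $-10776 + 5388 i \sqrt{2} \approx -10776.0 + 7619.8 i$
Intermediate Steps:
$Z{\left(I,Q \right)} = 2 - i \sqrt{2}$ ($Z{\left(I,Q \right)} = 2 - \sqrt{1 - 3} = 2 - \sqrt{-2} = 2 - i \sqrt{2}$)
$- 5388 Z{\left(6,5 \right)} = - 5388 \left(2 - i \sqrt{2}\right) = -10776 + 5388 i \sqrt{2}$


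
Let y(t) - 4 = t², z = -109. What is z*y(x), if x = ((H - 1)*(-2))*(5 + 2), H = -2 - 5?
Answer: -1367732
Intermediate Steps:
H = -7
x = 112 (x = ((-7 - 1)*(-2))*(5 + 2) = -8*(-2)*7 = 16*7 = 112)
y(t) = 4 + t²
z*y(x) = -109*(4 + 112²) = -109*(4 + 12544) = -109*12548 = -1367732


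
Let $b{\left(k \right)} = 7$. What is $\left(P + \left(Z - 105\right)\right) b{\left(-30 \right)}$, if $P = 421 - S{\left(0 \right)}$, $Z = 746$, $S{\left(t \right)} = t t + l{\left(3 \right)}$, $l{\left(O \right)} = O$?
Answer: $7413$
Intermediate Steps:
$S{\left(t \right)} = 3 + t^{2}$ ($S{\left(t \right)} = t t + 3 = t^{2} + 3 = 3 + t^{2}$)
$P = 418$ ($P = 421 - \left(3 + 0^{2}\right) = 421 - \left(3 + 0\right) = 421 - 3 = 418$)
$\left(P + \left(Z - 105\right)\right) b{\left(-30 \right)} = \left(418 + \left(746 - 105\right)\right) 7 = \left(418 + 641\right) 7 = 1059 \cdot 7 = 7413$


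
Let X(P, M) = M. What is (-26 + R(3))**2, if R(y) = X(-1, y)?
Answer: 529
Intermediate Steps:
R(y) = y
(-26 + R(3))**2 = (-26 + 3)**2 = (-23)**2 = 529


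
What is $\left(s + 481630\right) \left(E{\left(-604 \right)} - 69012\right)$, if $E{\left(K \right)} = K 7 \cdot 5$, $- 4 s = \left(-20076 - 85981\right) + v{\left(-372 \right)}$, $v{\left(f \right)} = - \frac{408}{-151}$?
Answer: $- \frac{6917334088822}{151} \approx -4.581 \cdot 10^{10}$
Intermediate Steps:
$v{\left(f \right)} = \frac{408}{151}$ ($v{\left(f \right)} = \left(-408\right) \left(- \frac{1}{151}\right) = \frac{408}{151}$)
$s = \frac{16014199}{604}$ ($s = - \frac{\left(-20076 - 85981\right) + \frac{408}{151}}{4} = - \frac{-106057 + \frac{408}{151}}{4} = \left(- \frac{1}{4}\right) \left(- \frac{16014199}{151}\right) = \frac{16014199}{604} \approx 26514.0$)
$E{\left(K \right)} = 35 K$ ($E{\left(K \right)} = K 35 = 35 K$)
$\left(s + 481630\right) \left(E{\left(-604 \right)} - 69012\right) = \left(\frac{16014199}{604} + 481630\right) \left(35 \left(-604\right) - 69012\right) = \frac{306918719 \left(-21140 - 69012\right)}{604} = \frac{306918719}{604} \left(-90152\right) = - \frac{6917334088822}{151}$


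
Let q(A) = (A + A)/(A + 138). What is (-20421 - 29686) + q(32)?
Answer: -4259063/85 ≈ -50107.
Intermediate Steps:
q(A) = 2*A/(138 + A) (q(A) = (2*A)/(138 + A) = 2*A/(138 + A))
(-20421 - 29686) + q(32) = (-20421 - 29686) + 2*32/(138 + 32) = -50107 + 2*32/170 = -50107 + 2*32*(1/170) = -50107 + 32/85 = -4259063/85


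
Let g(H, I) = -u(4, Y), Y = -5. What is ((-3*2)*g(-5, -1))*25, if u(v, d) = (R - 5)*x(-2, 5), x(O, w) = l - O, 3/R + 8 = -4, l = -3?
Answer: 1575/2 ≈ 787.50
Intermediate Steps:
R = -¼ (R = 3/(-8 - 4) = 3/(-12) = 3*(-1/12) = -¼ ≈ -0.25000)
x(O, w) = -3 - O
u(v, d) = 21/4 (u(v, d) = (-¼ - 5)*(-3 - 1*(-2)) = -21*(-3 + 2)/4 = -21/4*(-1) = 21/4)
g(H, I) = -21/4 (g(H, I) = -1*21/4 = -21/4)
((-3*2)*g(-5, -1))*25 = (-3*2*(-21/4))*25 = -6*(-21/4)*25 = (63/2)*25 = 1575/2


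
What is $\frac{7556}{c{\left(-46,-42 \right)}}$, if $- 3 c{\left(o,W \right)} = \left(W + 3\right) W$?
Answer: $- \frac{3778}{273} \approx -13.839$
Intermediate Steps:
$c{\left(o,W \right)} = - \frac{W \left(3 + W\right)}{3}$ ($c{\left(o,W \right)} = - \frac{\left(W + 3\right) W}{3} = - \frac{\left(3 + W\right) W}{3} = - \frac{W \left(3 + W\right)}{3}$)
$\frac{7556}{c{\left(-46,-42 \right)}} = \frac{7556}{\left(- \frac{1}{3}\right) \left(-42\right) \left(3 - 42\right)} = \frac{7556}{\left(- \frac{1}{3}\right) \left(-42\right) \left(-39\right)} = \frac{7556}{-546} = 7556 \left(- \frac{1}{546}\right) = - \frac{3778}{273}$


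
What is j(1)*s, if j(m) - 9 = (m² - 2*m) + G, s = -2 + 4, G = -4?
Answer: 8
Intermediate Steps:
s = 2
j(m) = 5 + m² - 2*m (j(m) = 9 + ((m² - 2*m) - 4) = 9 + (-4 + m² - 2*m) = 5 + m² - 2*m)
j(1)*s = (5 + 1² - 2*1)*2 = (5 + 1 - 2)*2 = 4*2 = 8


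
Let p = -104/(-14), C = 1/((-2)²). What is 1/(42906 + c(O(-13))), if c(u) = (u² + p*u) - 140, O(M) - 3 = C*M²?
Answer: 112/5056767 ≈ 2.2149e-5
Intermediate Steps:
C = ¼ (C = 1/4 = ¼ ≈ 0.25000)
p = 52/7 (p = -104*(-1/14) = 52/7 ≈ 7.4286)
O(M) = 3 + M²/4
c(u) = -140 + u² + 52*u/7 (c(u) = (u² + 52*u/7) - 140 = -140 + u² + 52*u/7)
1/(42906 + c(O(-13))) = 1/(42906 + (-140 + (3 + (¼)*(-13)²)² + 52*(3 + (¼)*(-13)²)/7)) = 1/(42906 + (-140 + (3 + (¼)*169)² + 52*(3 + (¼)*169)/7)) = 1/(42906 + (-140 + (3 + 169/4)² + 52*(3 + 169/4)/7)) = 1/(42906 + (-140 + (181/4)² + (52/7)*(181/4))) = 1/(42906 + (-140 + 32761/16 + 2353/7)) = 1/(42906 + 251295/112) = 1/(5056767/112) = 112/5056767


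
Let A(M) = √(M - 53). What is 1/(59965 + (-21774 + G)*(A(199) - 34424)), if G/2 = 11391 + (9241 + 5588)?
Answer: -1055586419/1114262550678324385 - 30666*√146/1114262550678324385 ≈ -9.4767e-10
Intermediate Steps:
A(M) = √(-53 + M)
G = 52440 (G = 2*(11391 + (9241 + 5588)) = 2*(11391 + 14829) = 2*26220 = 52440)
1/(59965 + (-21774 + G)*(A(199) - 34424)) = 1/(59965 + (-21774 + 52440)*(√(-53 + 199) - 34424)) = 1/(59965 + 30666*(√146 - 34424)) = 1/(59965 + 30666*(-34424 + √146)) = 1/(59965 + (-1055646384 + 30666*√146)) = 1/(-1055586419 + 30666*√146)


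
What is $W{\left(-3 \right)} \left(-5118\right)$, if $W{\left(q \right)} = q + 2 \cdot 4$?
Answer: $-25590$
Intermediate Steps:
$W{\left(q \right)} = 8 + q$ ($W{\left(q \right)} = q + 8 = 8 + q$)
$W{\left(-3 \right)} \left(-5118\right) = \left(8 - 3\right) \left(-5118\right) = 5 \left(-5118\right) = -25590$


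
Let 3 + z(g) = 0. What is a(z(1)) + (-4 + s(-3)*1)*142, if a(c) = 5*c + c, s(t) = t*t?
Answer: 692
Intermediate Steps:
s(t) = t**2
z(g) = -3 (z(g) = -3 + 0 = -3)
a(c) = 6*c
a(z(1)) + (-4 + s(-3)*1)*142 = 6*(-3) + (-4 + (-3)**2*1)*142 = -18 + (-4 + 9*1)*142 = -18 + (-4 + 9)*142 = -18 + 5*142 = -18 + 710 = 692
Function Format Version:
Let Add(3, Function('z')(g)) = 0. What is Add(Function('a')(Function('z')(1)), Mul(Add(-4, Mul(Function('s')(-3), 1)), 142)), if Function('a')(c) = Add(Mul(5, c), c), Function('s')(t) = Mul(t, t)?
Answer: 692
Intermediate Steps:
Function('s')(t) = Pow(t, 2)
Function('z')(g) = -3 (Function('z')(g) = Add(-3, 0) = -3)
Function('a')(c) = Mul(6, c)
Add(Function('a')(Function('z')(1)), Mul(Add(-4, Mul(Function('s')(-3), 1)), 142)) = Add(Mul(6, -3), Mul(Add(-4, Mul(Pow(-3, 2), 1)), 142)) = Add(-18, Mul(Add(-4, Mul(9, 1)), 142)) = Add(-18, Mul(Add(-4, 9), 142)) = Add(-18, Mul(5, 142)) = Add(-18, 710) = 692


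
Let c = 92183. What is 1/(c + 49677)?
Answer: 1/141860 ≈ 7.0492e-6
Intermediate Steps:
1/(c + 49677) = 1/(92183 + 49677) = 1/141860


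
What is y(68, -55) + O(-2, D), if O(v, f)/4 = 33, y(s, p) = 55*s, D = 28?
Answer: 3872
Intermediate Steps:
O(v, f) = 132 (O(v, f) = 4*33 = 132)
y(68, -55) + O(-2, D) = 55*68 + 132 = 3740 + 132 = 3872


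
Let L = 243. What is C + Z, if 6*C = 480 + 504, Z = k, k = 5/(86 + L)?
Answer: 53961/329 ≈ 164.02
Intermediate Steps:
k = 5/329 (k = 5/(86 + 243) = 5/329 ≈ 0.015198)
Z = 5/329 ≈ 0.015198
C = 164 (C = (480 + 504)/6 = (⅙)*984 = 164)
C + Z = 164 + 5/329 = 53961/329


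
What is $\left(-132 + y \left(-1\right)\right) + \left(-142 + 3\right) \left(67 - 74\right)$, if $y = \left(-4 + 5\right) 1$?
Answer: $840$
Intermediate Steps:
$y = 1$ ($y = 1 \cdot 1 = 1$)
$\left(-132 + y \left(-1\right)\right) + \left(-142 + 3\right) \left(67 - 74\right) = \left(-132 + 1 \left(-1\right)\right) + \left(-142 + 3\right) \left(67 - 74\right) = \left(-132 - 1\right) - -973 = -133 + 973 = 840$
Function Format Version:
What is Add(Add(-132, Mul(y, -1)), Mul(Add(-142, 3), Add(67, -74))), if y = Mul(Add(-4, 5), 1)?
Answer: 840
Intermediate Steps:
y = 1 (y = Mul(1, 1) = 1)
Add(Add(-132, Mul(y, -1)), Mul(Add(-142, 3), Add(67, -74))) = Add(Add(-132, Mul(1, -1)), Mul(Add(-142, 3), Add(67, -74))) = Add(Add(-132, -1), Mul(-139, -7)) = Add(-133, 973) = 840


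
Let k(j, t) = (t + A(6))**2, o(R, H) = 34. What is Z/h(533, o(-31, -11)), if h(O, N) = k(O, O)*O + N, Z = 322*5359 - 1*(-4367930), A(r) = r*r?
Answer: 2031176/57521549 ≈ 0.035312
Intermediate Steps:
A(r) = r**2
k(j, t) = (36 + t)**2 (k(j, t) = (t + 6**2)**2 = (t + 36)**2 = (36 + t)**2)
Z = 6093528 (Z = 1725598 + 4367930 = 6093528)
h(O, N) = N + O*(36 + O)**2 (h(O, N) = (36 + O)**2*O + N = O*(36 + O)**2 + N = N + O*(36 + O)**2)
Z/h(533, o(-31, -11)) = 6093528/(34 + 533*(36 + 533)**2) = 6093528/(34 + 533*569**2) = 6093528/(34 + 533*323761) = 6093528/(34 + 172564613) = 6093528/172564647 = 6093528*(1/172564647) = 2031176/57521549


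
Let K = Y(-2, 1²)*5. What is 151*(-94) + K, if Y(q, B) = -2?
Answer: -14204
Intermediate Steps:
K = -10 (K = -2*5 = -10)
151*(-94) + K = 151*(-94) - 10 = -14194 - 10 = -14204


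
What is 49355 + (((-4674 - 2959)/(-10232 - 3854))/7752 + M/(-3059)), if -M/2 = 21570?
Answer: 51054454087729/1034137776 ≈ 49369.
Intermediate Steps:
M = -43140 (M = -2*21570 = -43140)
49355 + (((-4674 - 2959)/(-10232 - 3854))/7752 + M/(-3059)) = 49355 + (((-4674 - 2959)/(-10232 - 3854))/7752 - 43140/(-3059)) = 49355 + (-7633/(-14086)*(1/7752) - 43140*(-1/3059)) = 49355 + (-7633*(-1/14086)*(1/7752) + 43140/3059) = 49355 + ((7633/14086)*(1/7752) + 43140/3059) = 49355 + (449/6423216 + 43140/3059) = 49355 + 14584153249/1034137776 = 51054454087729/1034137776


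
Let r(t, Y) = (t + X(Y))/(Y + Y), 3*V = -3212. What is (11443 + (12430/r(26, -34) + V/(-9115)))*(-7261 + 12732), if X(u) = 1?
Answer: -26743091502367/246105 ≈ -1.0867e+8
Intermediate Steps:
V = -3212/3 (V = (⅓)*(-3212) = -3212/3 ≈ -1070.7)
r(t, Y) = (1 + t)/(2*Y) (r(t, Y) = (t + 1)/(Y + Y) = (1 + t)/((2*Y)) = (1 + t)*(1/(2*Y)) = (1 + t)/(2*Y))
(11443 + (12430/r(26, -34) + V/(-9115)))*(-7261 + 12732) = (11443 + (12430/(((½)*(1 + 26)/(-34))) - 3212/3/(-9115)))*(-7261 + 12732) = (11443 + (12430/(((½)*(-1/34)*27)) - 3212/3*(-1/9115)))*5471 = (11443 + (12430/(-27/68) + 3212/27345))*5471 = (11443 + (12430*(-68/27) + 3212/27345))*5471 = (11443 + (-845240/27 + 3212/27345))*5471 = (11443 - 7704333692/246105)*5471 = -4888154177/246105*5471 = -26743091502367/246105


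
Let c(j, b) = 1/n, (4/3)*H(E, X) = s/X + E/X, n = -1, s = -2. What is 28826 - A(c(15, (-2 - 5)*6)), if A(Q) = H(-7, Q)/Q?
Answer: 115331/4 ≈ 28833.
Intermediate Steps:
H(E, X) = -3/(2*X) + 3*E/(4*X) (H(E, X) = 3*(-2/X + E/X)/4 = -3/(2*X) + 3*E/(4*X))
c(j, b) = -1 (c(j, b) = 1/(-1) = -1)
A(Q) = -27/(4*Q**2) (A(Q) = (3*(-2 - 7)/(4*Q))/Q = ((3/4)*(-9)/Q)/Q = (-27/(4*Q))/Q = -27/(4*Q**2))
28826 - A(c(15, (-2 - 5)*6)) = 28826 - (-27)/(4*(-1)**2) = 28826 - (-27)/4 = 28826 - 1*(-27/4) = 28826 + 27/4 = 115331/4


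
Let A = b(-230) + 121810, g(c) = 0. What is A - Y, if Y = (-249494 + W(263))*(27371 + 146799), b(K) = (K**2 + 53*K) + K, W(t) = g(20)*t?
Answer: 43454532270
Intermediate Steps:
W(t) = 0 (W(t) = 0*t = 0)
b(K) = K**2 + 54*K
Y = -43454369980 (Y = (-249494 + 0)*(27371 + 146799) = -249494*174170 = -43454369980)
A = 162290 (A = -230*(54 - 230) + 121810 = -230*(-176) + 121810 = 40480 + 121810 = 162290)
A - Y = 162290 - 1*(-43454369980) = 162290 + 43454369980 = 43454532270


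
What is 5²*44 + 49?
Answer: 1149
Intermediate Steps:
5²*44 + 49 = 25*44 + 49 = 1100 + 49 = 1149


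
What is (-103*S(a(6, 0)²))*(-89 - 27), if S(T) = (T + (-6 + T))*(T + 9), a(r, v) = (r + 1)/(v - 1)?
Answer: 63754528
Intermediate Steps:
a(r, v) = (1 + r)/(-1 + v)
S(T) = (-6 + 2*T)*(9 + T)
(-103*S(a(6, 0)²))*(-89 - 27) = (-103*(-54 + 2*(((1 + 6)/(-1 + 0))²)² + 12*((1 + 6)/(-1 + 0))²))*(-89 - 27) = -103*(-54 + 2*((7/(-1))²)² + 12*(7/(-1))²)*(-116) = -103*(-54 + 2*((-1*7)²)² + 12*(-1*7)²)*(-116) = -103*(-54 + 2*((-7)²)² + 12*(-7)²)*(-116) = -103*(-54 + 2*49² + 12*49)*(-116) = -103*(-54 + 2*2401 + 588)*(-116) = -103*(-54 + 4802 + 588)*(-116) = -103*5336*(-116) = -549608*(-116) = 63754528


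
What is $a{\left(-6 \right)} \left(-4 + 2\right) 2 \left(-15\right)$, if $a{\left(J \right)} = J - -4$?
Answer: $-120$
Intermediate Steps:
$a{\left(J \right)} = 4 + J$ ($a{\left(J \right)} = J + 4 = 4 + J$)
$a{\left(-6 \right)} \left(-4 + 2\right) 2 \left(-15\right) = \left(4 - 6\right) \left(-4 + 2\right) 2 \left(-15\right) = - 2 \left(\left(-2\right) 2\right) \left(-15\right) = \left(-2\right) \left(-4\right) \left(-15\right) = 8 \left(-15\right) = -120$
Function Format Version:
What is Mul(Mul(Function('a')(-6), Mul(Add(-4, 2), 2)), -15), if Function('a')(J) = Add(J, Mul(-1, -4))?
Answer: -120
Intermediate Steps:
Function('a')(J) = Add(4, J) (Function('a')(J) = Add(J, 4) = Add(4, J))
Mul(Mul(Function('a')(-6), Mul(Add(-4, 2), 2)), -15) = Mul(Mul(Add(4, -6), Mul(Add(-4, 2), 2)), -15) = Mul(Mul(-2, Mul(-2, 2)), -15) = Mul(Mul(-2, -4), -15) = Mul(8, -15) = -120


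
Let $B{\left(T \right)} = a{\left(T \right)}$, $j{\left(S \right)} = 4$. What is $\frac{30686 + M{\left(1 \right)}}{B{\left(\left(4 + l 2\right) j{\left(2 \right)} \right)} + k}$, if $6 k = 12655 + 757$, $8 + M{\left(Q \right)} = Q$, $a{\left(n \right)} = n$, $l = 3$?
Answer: $\frac{92037}{6826} \approx 13.483$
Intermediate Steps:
$B{\left(T \right)} = T$
$M{\left(Q \right)} = -8 + Q$
$k = \frac{6706}{3}$ ($k = \frac{12655 + 757}{6} = \frac{1}{6} \cdot 13412 = \frac{6706}{3} \approx 2235.3$)
$\frac{30686 + M{\left(1 \right)}}{B{\left(\left(4 + l 2\right) j{\left(2 \right)} \right)} + k} = \frac{30686 + \left(-8 + 1\right)}{\left(4 + 3 \cdot 2\right) 4 + \frac{6706}{3}} = \frac{30686 - 7}{\left(4 + 6\right) 4 + \frac{6706}{3}} = \frac{30679}{10 \cdot 4 + \frac{6706}{3}} = \frac{30679}{40 + \frac{6706}{3}} = \frac{30679}{\frac{6826}{3}} = 30679 \cdot \frac{3}{6826} = \frac{92037}{6826}$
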